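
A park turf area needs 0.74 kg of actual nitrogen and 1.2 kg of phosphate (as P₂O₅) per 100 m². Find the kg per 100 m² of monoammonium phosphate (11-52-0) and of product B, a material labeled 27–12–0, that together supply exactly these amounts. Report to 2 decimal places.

Let a = kg of monoammonium phosphate, b = kg of product B (per 100 m²).
N: 0.11·a + 0.27·b = 0.74
P₂O₅: 0.52·a + 0.12·b = 1.2
Eliminate a: (row1) − 0.11/0.52·(row2) → 0.244615·b = 0.486154, so b = 1.98742.
Back-substitute: a = (0.74 − 0.27·1.98742) / 0.11 = 1.84906.

1.85 kg monoammonium phosphate, 1.99 kg product B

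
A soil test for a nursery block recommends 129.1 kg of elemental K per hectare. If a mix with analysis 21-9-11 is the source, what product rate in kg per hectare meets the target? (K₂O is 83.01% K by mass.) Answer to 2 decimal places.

1413.85 kg of product per hectare

As K₂O: 129.1 / 0.8301 = 155.523 kg per hectare.
Product per hectare = 155.523 / 11% = 1413.849 kg.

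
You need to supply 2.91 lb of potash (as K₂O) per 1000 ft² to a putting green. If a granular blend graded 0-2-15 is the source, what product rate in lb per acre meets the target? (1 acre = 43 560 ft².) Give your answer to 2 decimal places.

845.06 lb of product per acre

Product per 1000 ft² = 2.91 / 15% = 19.4 lb.
Convert to per acre: 19.4 × 43.56 = 845.064 lb.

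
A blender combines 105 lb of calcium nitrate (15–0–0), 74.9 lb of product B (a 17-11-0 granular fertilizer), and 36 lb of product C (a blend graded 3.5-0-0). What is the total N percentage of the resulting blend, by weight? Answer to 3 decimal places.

13.776% N

Total mass = 105 + 74.9 + 36 = 215.9 lb.
N mass = 15%×105 + 17%×74.9 + 3.5%×36 = 29.743 lb.
% N = 29.743 / 215.9 = 13.7763%.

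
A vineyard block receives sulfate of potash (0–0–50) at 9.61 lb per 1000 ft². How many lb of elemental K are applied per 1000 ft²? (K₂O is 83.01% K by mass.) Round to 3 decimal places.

K₂O per 1000 ft² = 9.61 × 50% = 4.805 lb.
Elemental K = 4.805 × 0.8301 = 3.98863 lb per 1000 ft².

3.989 lb K per thousand sq ft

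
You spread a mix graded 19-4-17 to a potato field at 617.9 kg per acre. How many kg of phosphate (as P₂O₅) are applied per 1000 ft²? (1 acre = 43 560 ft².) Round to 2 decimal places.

0.57 kg P₂O₅ per thousand sq ft

P₂O₅ per acre = 617.9 × 4% = 24.716 kg.
Convert to per 1000 ft²: 24.716 × 0.0229568 = 0.567401 kg.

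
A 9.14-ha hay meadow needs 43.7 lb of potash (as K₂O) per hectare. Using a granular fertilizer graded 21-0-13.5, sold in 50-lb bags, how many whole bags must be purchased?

Product per hectare = 43.7 / 13.5% = 323.704 lb.
Total product = 323.704 × 9.14 = 2958.65 lb.
Bags = ⌈2958.65 / 50⌉ = 60.

60 bags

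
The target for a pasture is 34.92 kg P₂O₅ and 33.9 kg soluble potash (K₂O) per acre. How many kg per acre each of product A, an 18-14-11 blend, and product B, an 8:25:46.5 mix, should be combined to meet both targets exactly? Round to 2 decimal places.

206.46 kg product A, 24.06 kg product B

With a, b = kg per acre of product A and product B:
P₂O₅: 0.14·a + 0.25·b = 34.92
K₂O: 0.11·a + 0.465·b = 33.9
Eliminate b: (row1) − 0.25/0.465·(row2) → 0.0808602·a = 16.6942, so a = 206.457.
Then b = (33.9 − 0.11·206.457) / 0.465 = 24.0638.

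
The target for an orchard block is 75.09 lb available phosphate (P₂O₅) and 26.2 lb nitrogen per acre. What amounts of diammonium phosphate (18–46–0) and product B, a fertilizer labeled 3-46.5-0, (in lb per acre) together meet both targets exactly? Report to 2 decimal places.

142.06 lb diammonium phosphate, 20.95 lb product B

With a, b = lb per acre of diammonium phosphate and product B:
P₂O₅: 0.46·a + 0.465·b = 75.09
N: 0.18·a + 0.03·b = 26.2
From row1: a = (75.09 − 0.465·b) / 0.46.
Into row2: 0.18·(75.09 − 0.465·b)/0.46 + 0.03·b = 26.2 → b = 20.9471, a = 142.064.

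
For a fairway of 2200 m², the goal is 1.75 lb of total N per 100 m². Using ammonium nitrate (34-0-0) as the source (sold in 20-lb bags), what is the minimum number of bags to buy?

6 bags

Product per 100 m² = 1.75 / 34% = 5.14706 lb.
Total product = 5.14706 × 2200 / 100 = 113.235 lb.
Bags = ⌈113.235 / 20⌉ = 6.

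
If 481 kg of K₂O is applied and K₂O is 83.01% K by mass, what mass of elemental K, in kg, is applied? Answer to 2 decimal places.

K = 481 × 0.8301 = 399.278 kg.

399.28 kg K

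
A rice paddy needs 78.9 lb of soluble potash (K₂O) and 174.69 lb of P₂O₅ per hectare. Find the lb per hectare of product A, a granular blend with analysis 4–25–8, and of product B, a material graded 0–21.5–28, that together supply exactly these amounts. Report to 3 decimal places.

605.108 lb product A, 108.898 lb product B

Let a = lb of product A, b = lb of product B (per hectare).
K₂O: 0.08·a + 0.28·b = 78.9
P₂O₅: 0.25·a + 0.215·b = 174.69
Eliminate b: (row1) − 0.28/0.215·(row2) → -0.245581·a = -148.603, so a = 605.10795.
Then b = (174.69 − 0.25·605.10795) / 0.215 = 108.8977.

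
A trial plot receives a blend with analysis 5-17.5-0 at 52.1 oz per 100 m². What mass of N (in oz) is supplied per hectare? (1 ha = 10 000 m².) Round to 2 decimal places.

260.50 oz N per hectare

nitrogen per 100 m² = 52.1 × 5% = 2.605 oz.
Convert to per hectare: 2.605 × 100 = 260.5 oz.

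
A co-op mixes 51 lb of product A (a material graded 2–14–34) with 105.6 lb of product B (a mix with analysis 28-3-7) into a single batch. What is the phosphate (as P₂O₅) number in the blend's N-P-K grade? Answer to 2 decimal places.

6.58% P₂O₅

Total mass = 51 + 105.6 = 156.6 lb.
P₂O₅ mass = 14%×51 + 3%×105.6 = 10.308 lb.
% P₂O₅ = 10.308 / 156.6 = 6.58238%.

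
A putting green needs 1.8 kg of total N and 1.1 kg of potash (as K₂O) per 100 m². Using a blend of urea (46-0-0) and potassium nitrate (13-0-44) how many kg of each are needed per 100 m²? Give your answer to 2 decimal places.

Per-100 m² balance (a = urea, b = potassium nitrate):
N: 0.46·a + 0.13·b = 1.8
K₂O: 0·a + 0.44·b = 1.1
Solving simultaneously: a = 3.20652, b = 2.5.

3.21 kg urea, 2.50 kg potassium nitrate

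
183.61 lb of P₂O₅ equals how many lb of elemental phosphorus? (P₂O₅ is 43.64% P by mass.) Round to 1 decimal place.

P = 183.61 × 0.4364 = 80.1274 lb.

80.1 lb P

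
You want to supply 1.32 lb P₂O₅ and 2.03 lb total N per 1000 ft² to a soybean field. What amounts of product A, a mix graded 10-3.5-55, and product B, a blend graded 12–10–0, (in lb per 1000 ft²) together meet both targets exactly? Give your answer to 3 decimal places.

7.690 lb product A, 10.509 lb product B

With a, b = lb per 1000 ft² of product A and product B:
P₂O₅: 0.035·a + 0.1·b = 1.32
N: 0.1·a + 0.12·b = 2.03
From row1: a = (1.32 − 0.1·b) / 0.035.
Into row2: 0.1·(1.32 − 0.1·b)/0.035 + 0.12·b = 2.03 → b = 10.5086, a = 7.68966.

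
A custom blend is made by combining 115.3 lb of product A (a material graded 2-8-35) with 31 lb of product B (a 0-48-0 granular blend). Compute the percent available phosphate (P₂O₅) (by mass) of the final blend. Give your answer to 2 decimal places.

16.48% P₂O₅

Total mass = 115.3 + 31 = 146.3 lb.
P₂O₅ mass = 8%×115.3 + 48%×31 = 24.104 lb.
% P₂O₅ = 24.104 / 146.3 = 16.4757%.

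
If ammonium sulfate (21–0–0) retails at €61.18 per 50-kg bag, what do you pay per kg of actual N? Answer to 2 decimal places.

N in bag = 50 × 21% = 10.5 kg.
Cost per kg N = €61.18 / 10.5 = €5.8267.

€5.83 per kg N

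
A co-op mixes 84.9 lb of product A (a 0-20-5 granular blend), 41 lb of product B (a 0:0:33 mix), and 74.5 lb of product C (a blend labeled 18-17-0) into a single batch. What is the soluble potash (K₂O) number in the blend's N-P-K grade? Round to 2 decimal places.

8.87% K₂O

Total mass = 84.9 + 41 + 74.5 = 200.4 lb.
K₂O mass = 5%×84.9 + 33%×41 + 0%×74.5 = 17.775 lb.
% K₂O = 17.775 / 200.4 = 8.86976%.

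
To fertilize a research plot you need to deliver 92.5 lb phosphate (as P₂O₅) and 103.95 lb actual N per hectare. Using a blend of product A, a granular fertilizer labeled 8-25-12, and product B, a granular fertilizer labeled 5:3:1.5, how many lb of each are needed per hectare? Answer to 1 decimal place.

149.2 lb product A, 1840.3 lb product B

Per-hectare balance (a = product A, b = product B):
P₂O₅: 0.25·a + 0.03·b = 92.5
N: 0.08·a + 0.05·b = 103.95
From row1: a = (92.5 − 0.03·b) / 0.25.
Into row2: 0.08·(92.5 − 0.03·b)/0.25 + 0.05·b = 103.95 → b = 1840.347, a = 149.158.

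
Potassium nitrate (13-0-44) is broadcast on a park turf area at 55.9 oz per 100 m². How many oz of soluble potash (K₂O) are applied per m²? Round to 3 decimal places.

K₂O per 100 m² = 55.9 × 44% = 24.596 oz.
Convert to per m²: 24.596 × 0.01 = 0.24596 oz.

0.246 oz K₂O per sq m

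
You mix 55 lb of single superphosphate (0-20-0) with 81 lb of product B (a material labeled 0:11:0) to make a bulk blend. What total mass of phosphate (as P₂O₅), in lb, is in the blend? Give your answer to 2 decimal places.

19.91 lb P₂O₅

P₂O₅ mass = 20%×55 + 11%×81 = 19.91 lb.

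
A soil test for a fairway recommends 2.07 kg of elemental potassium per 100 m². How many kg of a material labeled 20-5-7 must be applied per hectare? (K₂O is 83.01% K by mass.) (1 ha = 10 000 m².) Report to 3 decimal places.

As K₂O: 2.07 / 0.8301 = 2.49368 kg per 100 m².
Product per 100 m² = 2.49368 / 7% = 35.6239 kg.
Convert to per hectare: 35.6239 × 100 = 3562.3935 kg.

3562.394 kg of product per hectare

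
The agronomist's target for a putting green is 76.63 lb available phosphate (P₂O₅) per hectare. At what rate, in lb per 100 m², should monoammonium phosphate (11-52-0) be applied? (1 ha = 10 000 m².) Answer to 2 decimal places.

Product per hectare = 76.63 / 52% = 147.365 lb.
Convert to per 100 m²: 147.365 × 0.01 = 1.47365 lb.

1.47 lb of product per hundred sq m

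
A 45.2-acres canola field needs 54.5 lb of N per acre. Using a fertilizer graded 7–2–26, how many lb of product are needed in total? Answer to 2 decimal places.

Product per acre = 54.5 / 7% = 778.571 lb.
Total product = 778.571 × 45.2 = 35191.429 lb.

35191.43 lb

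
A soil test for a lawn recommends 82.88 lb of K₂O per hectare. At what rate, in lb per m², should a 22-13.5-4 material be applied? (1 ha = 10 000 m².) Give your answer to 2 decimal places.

Product per hectare = 82.88 / 4% = 2072 lb.
Convert to per m²: 2072 × 0.0001 = 0.2072 lb.

0.21 lb of product per sq m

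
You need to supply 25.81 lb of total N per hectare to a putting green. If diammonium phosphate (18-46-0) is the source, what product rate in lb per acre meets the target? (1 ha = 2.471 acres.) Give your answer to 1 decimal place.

58.0 lb of product per acre

Product per hectare = 25.81 / 18% = 143.389 lb.
Convert to per acre: 143.389 × 0.404694 = 58.0287 lb.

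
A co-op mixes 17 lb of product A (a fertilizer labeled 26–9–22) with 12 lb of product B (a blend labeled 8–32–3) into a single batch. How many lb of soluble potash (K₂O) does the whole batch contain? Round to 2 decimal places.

K₂O mass = 22%×17 + 3%×12 = 4.1 lb.

4.10 lb K₂O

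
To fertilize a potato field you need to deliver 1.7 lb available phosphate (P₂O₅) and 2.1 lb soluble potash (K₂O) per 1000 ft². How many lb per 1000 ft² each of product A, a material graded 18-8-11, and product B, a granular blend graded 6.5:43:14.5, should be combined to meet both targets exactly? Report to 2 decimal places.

Let a = lb of product A, b = lb of product B (per 1000 ft²).
P₂O₅: 0.08·a + 0.43·b = 1.7
K₂O: 0.11·a + 0.145·b = 2.1
Solving simultaneously: a = 18.3894, b = 0.532213.

18.39 lb product A, 0.53 lb product B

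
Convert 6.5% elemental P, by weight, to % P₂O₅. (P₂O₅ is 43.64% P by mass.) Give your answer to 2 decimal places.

14.89% P₂O₅

%P₂O₅ = 6.5 / 0.4364 = 14.8946%.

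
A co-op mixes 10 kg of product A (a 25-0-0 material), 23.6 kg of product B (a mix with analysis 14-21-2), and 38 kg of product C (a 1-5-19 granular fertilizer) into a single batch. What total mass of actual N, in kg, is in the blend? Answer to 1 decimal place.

N mass = 25%×10 + 14%×23.6 + 1%×38 = 6.184 kg.

6.2 kg N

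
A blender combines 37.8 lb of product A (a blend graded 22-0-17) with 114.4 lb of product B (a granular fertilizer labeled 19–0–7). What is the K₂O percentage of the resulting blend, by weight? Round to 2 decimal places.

Total mass = 37.8 + 114.4 = 152.2 lb.
K₂O mass = 17%×37.8 + 7%×114.4 = 14.434 lb.
% K₂O = 14.434 / 152.2 = 9.48357%.

9.48% K₂O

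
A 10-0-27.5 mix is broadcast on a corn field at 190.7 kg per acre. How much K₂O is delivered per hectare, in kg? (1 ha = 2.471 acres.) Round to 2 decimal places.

129.59 kg K₂O per hectare

K₂O per acre = 190.7 × 27.5% = 52.4425 kg.
Convert to per hectare: 52.4425 × 2.471 = 129.585 kg.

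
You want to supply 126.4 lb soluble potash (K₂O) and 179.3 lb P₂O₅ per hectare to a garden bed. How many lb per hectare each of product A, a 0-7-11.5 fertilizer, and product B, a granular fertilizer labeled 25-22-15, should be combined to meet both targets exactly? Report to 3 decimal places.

Let a = lb of product A, b = lb of product B (per hectare).
K₂O: 0.115·a + 0.15·b = 126.4
P₂O₅: 0.07·a + 0.22·b = 179.3
Eliminate a: (row1) − 0.115/0.07·(row2) → -0.211429·b = -168.164, so b = 795.3716.
Back-substitute: a = (126.4 − 0.15·795.3716) / 0.115 = 61.6892.

61.689 lb product A, 795.372 lb product B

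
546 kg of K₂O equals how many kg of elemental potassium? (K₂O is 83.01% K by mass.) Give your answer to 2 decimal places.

453.23 kg K

K = 546 × 0.8301 = 453.2346 kg.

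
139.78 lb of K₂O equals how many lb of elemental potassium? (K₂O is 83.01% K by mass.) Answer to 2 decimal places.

K = 139.78 × 0.8301 = 116.031 lb.

116.03 lb K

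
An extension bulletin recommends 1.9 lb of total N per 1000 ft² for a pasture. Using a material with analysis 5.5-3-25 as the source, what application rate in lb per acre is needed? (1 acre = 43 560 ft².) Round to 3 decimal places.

1504.800 lb of product per acre

Product per 1000 ft² = 1.9 / 5.5% = 34.5455 lb.
Convert to per acre: 34.5455 × 43.56 = 1504.8 lb.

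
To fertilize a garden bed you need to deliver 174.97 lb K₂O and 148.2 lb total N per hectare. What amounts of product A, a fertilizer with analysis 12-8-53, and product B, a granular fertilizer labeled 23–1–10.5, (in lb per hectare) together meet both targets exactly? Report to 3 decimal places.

Let a = lb of product A, b = lb of product B (per hectare).
K₂O: 0.53·a + 0.105·b = 174.97
N: 0.12·a + 0.23·b = 148.2
Eliminate a: (row1) − 0.53/0.12·(row2) → -0.910833·b = -479.58, so b = 526.5288.
Back-substitute: a = (174.97 − 0.105·526.5288) / 0.53 = 225.8198.

225.820 lb product A, 526.529 lb product B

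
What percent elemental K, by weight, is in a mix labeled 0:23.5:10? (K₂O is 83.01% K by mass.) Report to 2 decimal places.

8.30% K

%K = 10 × 0.8301 = 8.301%.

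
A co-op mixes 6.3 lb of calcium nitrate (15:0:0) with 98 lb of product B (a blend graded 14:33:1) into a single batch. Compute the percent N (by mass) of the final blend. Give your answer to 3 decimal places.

14.060% N

Total mass = 6.3 + 98 = 104.3 lb.
N mass = 15%×6.3 + 14%×98 = 14.665 lb.
% N = 14.665 / 104.3 = 14.0604%.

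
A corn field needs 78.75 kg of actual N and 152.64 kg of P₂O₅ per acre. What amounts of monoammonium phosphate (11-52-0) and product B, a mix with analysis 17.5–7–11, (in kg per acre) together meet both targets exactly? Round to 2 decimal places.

254.50 kg monoammonium phosphate, 290.03 kg product B

Let a = kg of monoammonium phosphate, b = kg of product B (per acre).
N: 0.11·a + 0.175·b = 78.75
P₂O₅: 0.52·a + 0.07·b = 152.64
Solving simultaneously: a = 254.496, b = 290.031.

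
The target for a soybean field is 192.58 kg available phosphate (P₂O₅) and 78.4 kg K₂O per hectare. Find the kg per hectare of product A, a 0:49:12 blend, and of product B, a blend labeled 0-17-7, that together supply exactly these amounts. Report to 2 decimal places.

10.98 kg product A, 1101.18 kg product B

Per-hectare balance (a = product A, b = product B):
P₂O₅: 0.49·a + 0.17·b = 192.58
K₂O: 0.12·a + 0.07·b = 78.4
From row1: a = (192.58 − 0.17·b) / 0.49.
Into row2: 0.12·(192.58 − 0.17·b)/0.49 + 0.07·b = 78.4 → b = 1101.1799, a = 10.9784.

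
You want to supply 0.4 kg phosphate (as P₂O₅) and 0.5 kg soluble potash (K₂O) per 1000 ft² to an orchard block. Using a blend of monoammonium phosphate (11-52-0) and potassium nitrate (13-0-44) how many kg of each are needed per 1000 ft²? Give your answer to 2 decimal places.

0.77 kg monoammonium phosphate, 1.14 kg potassium nitrate

With a, b = kg per 1000 ft² of monoammonium phosphate and potassium nitrate:
P₂O₅: 0.52·a + 0·b = 0.4
K₂O: 0·a + 0.44·b = 0.5
Solving simultaneously: a = 0.769231, b = 1.13636.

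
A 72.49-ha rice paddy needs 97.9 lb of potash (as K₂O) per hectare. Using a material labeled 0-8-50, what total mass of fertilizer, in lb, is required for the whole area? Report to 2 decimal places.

Product per hectare = 97.9 / 50% = 195.8 lb.
Total product = 195.8 × 72.49 = 14193.542 lb.

14193.54 lb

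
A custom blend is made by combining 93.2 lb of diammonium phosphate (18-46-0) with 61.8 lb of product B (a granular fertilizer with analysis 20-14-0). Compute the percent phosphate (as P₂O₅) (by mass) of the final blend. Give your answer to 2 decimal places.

33.24% P₂O₅

Total mass = 93.2 + 61.8 = 155 lb.
P₂O₅ mass = 46%×93.2 + 14%×61.8 = 51.524 lb.
% P₂O₅ = 51.524 / 155 = 33.2413%.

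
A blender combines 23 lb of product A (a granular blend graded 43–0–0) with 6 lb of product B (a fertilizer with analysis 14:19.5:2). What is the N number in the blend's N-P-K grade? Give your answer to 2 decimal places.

Total mass = 23 + 6 = 29 lb.
N mass = 43%×23 + 14%×6 = 10.73 lb.
% N = 10.73 / 29 = 37%.

37.00% N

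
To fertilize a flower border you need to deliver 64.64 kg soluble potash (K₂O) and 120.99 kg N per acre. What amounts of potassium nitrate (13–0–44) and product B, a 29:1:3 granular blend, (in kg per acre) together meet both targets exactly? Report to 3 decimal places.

122.198 kg potassium nitrate, 362.428 kg product B

With a, b = kg per acre of potassium nitrate and product B:
K₂O: 0.44·a + 0.03·b = 64.64
N: 0.13·a + 0.29·b = 120.99
Solving simultaneously: a = 122.1981, b = 362.42846.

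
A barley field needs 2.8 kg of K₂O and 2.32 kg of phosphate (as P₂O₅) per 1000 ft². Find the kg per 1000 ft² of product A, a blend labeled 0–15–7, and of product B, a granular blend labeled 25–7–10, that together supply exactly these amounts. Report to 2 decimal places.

Per-1000 ft² balance (a = product A, b = product B):
K₂O: 0.07·a + 0.1·b = 2.8
P₂O₅: 0.15·a + 0.07·b = 2.32
Solving simultaneously: a = 3.56436, b = 25.50495.

3.56 kg product A, 25.50 kg product B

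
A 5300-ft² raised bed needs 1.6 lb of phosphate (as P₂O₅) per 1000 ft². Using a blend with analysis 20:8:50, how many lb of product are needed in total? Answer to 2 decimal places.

106.00 lb

Product per 1000 ft² = 1.6 / 8% = 20 lb.
Total product = 20 × 5300 / 1000 = 106 lb.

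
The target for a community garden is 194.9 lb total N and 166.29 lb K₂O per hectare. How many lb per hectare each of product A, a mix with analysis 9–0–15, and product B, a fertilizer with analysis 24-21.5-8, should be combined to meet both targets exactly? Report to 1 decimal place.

844.4 lb product A, 495.4 lb product B

Per-hectare balance (a = product A, b = product B):
N: 0.09·a + 0.24·b = 194.9
K₂O: 0.15·a + 0.08·b = 166.29
From row1: a = (194.9 − 0.24·b) / 0.09.
Into row2: 0.15·(194.9 − 0.24·b)/0.09 + 0.08·b = 166.29 → b = 495.448, a = 844.361.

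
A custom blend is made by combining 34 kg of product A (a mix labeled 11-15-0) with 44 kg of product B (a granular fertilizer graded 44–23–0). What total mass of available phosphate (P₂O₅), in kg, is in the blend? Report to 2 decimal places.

P₂O₅ mass = 15%×34 + 23%×44 = 15.22 kg.

15.22 kg P₂O₅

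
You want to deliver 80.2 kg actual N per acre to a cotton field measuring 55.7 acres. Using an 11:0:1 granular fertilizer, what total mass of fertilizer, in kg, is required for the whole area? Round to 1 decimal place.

40610.4 kg

Product per acre = 80.2 / 11% = 729.091 kg.
Total product = 729.091 × 55.7 = 40610.36 kg.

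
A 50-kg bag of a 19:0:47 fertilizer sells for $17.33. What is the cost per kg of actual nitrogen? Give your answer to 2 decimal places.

N in bag = 50 × 19% = 9.5 kg.
Cost per kg N = $17.33 / 9.5 = $1.8242.

$1.82 per kg N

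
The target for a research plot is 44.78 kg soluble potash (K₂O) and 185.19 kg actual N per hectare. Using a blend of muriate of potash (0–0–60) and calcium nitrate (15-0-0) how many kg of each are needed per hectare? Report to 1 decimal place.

74.6 kg muriate of potash, 1234.6 kg calcium nitrate

Let a = kg of muriate of potash, b = kg of calcium nitrate (per hectare).
K₂O: 0.6·a + 0·b = 44.78
N: 0·a + 0.15·b = 185.19
Solving simultaneously: a = 74.6333, b = 1234.6.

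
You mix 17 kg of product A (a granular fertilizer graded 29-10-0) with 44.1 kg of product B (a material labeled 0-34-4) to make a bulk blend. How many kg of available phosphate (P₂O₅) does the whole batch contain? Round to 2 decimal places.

P₂O₅ mass = 10%×17 + 34%×44.1 = 16.694 kg.

16.69 kg P₂O₅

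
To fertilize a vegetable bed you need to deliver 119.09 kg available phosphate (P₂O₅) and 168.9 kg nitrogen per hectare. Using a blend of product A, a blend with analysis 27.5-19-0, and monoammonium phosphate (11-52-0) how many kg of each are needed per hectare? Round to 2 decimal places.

With a, b = kg per hectare of product A and monoammonium phosphate:
P₂O₅: 0.19·a + 0.52·b = 119.09
N: 0.275·a + 0.11·b = 168.9
Solving simultaneously: a = 612.024, b = 5.39517.

612.02 kg product A, 5.40 kg monoammonium phosphate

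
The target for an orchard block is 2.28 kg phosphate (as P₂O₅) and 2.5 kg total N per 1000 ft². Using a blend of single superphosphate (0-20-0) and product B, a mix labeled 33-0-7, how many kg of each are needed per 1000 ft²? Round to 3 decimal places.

11.400 kg single superphosphate, 7.576 kg product B

Let a = kg of single superphosphate, b = kg of product B (per 1000 ft²).
P₂O₅: 0.2·a + 0·b = 2.28
N: 0·a + 0.33·b = 2.5
Solving simultaneously: a = 11.4, b = 7.57576.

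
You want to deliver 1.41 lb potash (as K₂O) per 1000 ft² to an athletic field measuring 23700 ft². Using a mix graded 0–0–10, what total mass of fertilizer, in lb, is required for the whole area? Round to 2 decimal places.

Product per 1000 ft² = 1.41 / 10% = 14.1 lb.
Total product = 14.1 × 23700 / 1000 = 334.17 lb.

334.17 lb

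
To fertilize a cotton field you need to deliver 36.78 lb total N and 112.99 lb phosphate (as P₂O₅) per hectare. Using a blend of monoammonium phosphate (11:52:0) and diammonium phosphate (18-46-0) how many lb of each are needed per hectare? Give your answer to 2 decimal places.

79.52 lb monoammonium phosphate, 155.74 lb diammonium phosphate

Let a = lb of monoammonium phosphate, b = lb of diammonium phosphate (per hectare).
N: 0.11·a + 0.18·b = 36.78
P₂O₅: 0.52·a + 0.46·b = 112.99
Eliminate b: (row1) − 0.18/0.46·(row2) → -0.0934783·a = -7.43348, so a = 79.5209.
Then b = (112.99 − 0.52·79.5209) / 0.46 = 155.737.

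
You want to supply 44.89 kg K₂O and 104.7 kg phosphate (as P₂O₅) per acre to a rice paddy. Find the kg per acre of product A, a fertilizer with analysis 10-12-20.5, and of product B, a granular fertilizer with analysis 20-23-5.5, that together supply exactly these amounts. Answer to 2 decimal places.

112.61 kg product A, 396.47 kg product B

With a, b = kg per acre of product A and product B:
K₂O: 0.205·a + 0.055·b = 44.89
P₂O₅: 0.12·a + 0.23·b = 104.7
From row1: a = (44.89 − 0.055·b) / 0.205.
Into row2: 0.12·(44.89 − 0.055·b)/0.205 + 0.23·b = 104.7 → b = 396.466, a = 112.607.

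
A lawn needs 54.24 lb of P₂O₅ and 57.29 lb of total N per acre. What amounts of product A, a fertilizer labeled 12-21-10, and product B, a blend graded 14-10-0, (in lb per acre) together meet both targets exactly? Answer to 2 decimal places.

107.16 lb product A, 317.36 lb product B

Let a = lb of product A, b = lb of product B (per acre).
P₂O₅: 0.21·a + 0.1·b = 54.24
N: 0.12·a + 0.14·b = 57.29
Eliminate b: (row1) − 0.1/0.14·(row2) → 0.124286·a = 13.3186, so a = 107.161.
Then b = (57.29 − 0.12·107.161) / 0.14 = 317.362.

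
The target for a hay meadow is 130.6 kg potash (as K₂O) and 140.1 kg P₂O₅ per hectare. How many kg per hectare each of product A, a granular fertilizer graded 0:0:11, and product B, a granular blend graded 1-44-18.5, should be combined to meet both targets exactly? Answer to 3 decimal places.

With a, b = kg per hectare of product A and product B:
K₂O: 0.11·a + 0.185·b = 130.6
P₂O₅: 0·a + 0.44·b = 140.1
Solving simultaneously: a = 651.7665, b = 318.4091.

651.767 kg product A, 318.409 kg product B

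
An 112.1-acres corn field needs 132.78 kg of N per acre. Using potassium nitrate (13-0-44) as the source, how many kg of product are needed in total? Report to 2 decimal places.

Product per acre = 132.78 / 13% = 1021.38 kg.
Total product = 1021.38 × 112.1 = 114497.215 kg.

114497.22 kg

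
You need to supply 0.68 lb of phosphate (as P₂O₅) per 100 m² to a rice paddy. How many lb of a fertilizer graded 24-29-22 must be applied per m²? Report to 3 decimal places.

Product per 100 m² = 0.68 / 29% = 2.34483 lb.
Convert to per m²: 2.34483 × 0.01 = 0.0234483 lb.

0.023 lb of product per sq m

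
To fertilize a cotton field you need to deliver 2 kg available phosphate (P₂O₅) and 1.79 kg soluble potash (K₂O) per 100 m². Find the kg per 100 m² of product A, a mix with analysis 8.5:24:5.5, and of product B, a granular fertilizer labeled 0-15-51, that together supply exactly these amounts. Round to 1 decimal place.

Per-100 m² balance (a = product A, b = product B):
P₂O₅: 0.24·a + 0.15·b = 2
K₂O: 0.055·a + 0.51·b = 1.79
Eliminate a: (row1) − 0.24/0.055·(row2) → -2.07545·b = -5.81091, so b = 2.79982.
Back-substitute: a = (2 − 0.15·2.79982) / 0.24 = 6.58344.

6.6 kg product A, 2.8 kg product B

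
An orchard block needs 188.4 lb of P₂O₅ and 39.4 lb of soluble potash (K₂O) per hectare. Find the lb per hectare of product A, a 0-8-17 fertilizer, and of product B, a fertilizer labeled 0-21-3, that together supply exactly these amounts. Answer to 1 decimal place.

78.7 lb product A, 867.1 lb product B

With a, b = lb per hectare of product A and product B:
P₂O₅: 0.08·a + 0.21·b = 188.4
K₂O: 0.17·a + 0.03·b = 39.4
Eliminate b: (row1) − 0.21/0.03·(row2) → -1.11·a = -87.4, so a = 78.7387.
Then b = (39.4 − 0.17·78.7387) / 0.03 = 867.147.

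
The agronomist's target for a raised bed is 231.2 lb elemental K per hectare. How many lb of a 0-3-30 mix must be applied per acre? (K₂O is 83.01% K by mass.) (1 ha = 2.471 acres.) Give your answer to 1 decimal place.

As K₂O: 231.2 / 0.8301 = 278.521 lb per hectare.
Product per hectare = 278.521 / 30% = 928.402 lb.
Convert to per acre: 928.402 × 0.404694 = 375.719 lb.

375.7 lb of product per acre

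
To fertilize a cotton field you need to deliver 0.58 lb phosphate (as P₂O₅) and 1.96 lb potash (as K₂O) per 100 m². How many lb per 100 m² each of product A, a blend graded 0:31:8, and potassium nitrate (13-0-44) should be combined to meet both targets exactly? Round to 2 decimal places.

Per-100 m² balance (a = product A, b = potassium nitrate):
P₂O₅: 0.31·a + 0·b = 0.58
K₂O: 0.08·a + 0.44·b = 1.96
Solving simultaneously: a = 1.87097, b = 4.11437.

1.87 lb product A, 4.11 lb potassium nitrate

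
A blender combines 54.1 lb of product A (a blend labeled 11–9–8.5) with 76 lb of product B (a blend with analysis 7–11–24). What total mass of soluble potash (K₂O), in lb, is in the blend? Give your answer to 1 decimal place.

K₂O mass = 8.5%×54.1 + 24%×76 = 22.8385 lb.

22.8 lb K₂O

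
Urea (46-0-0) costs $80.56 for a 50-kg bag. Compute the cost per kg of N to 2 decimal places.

N in bag = 50 × 46% = 23 kg.
Cost per kg N = $80.56 / 23 = $3.5026.

$3.50 per kg N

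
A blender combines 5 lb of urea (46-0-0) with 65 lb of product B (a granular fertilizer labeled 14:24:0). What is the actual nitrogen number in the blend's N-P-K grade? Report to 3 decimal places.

16.286% N

Total mass = 5 + 65 = 70 lb.
N mass = 46%×5 + 14%×65 = 11.4 lb.
% N = 11.4 / 70 = 16.2857%.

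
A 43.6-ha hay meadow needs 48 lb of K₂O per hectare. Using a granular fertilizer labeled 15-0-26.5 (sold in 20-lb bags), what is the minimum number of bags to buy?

Product per hectare = 48 / 26.5% = 181.132 lb.
Total product = 181.132 × 43.6 = 7897.36 lb.
Bags = ⌈7897.36 / 20⌉ = 395.

395 bags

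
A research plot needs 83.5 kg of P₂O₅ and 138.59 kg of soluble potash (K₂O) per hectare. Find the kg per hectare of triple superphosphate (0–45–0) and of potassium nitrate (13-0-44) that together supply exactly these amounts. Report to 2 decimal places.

Let a = kg of triple superphosphate, b = kg of potassium nitrate (per hectare).
P₂O₅: 0.45·a + 0·b = 83.5
K₂O: 0·a + 0.44·b = 138.59
Solving simultaneously: a = 185.556, b = 314.977.

185.56 kg triple superphosphate, 314.98 kg potassium nitrate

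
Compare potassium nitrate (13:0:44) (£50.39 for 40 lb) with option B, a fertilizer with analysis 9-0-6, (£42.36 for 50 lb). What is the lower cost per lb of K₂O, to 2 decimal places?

£2.86 per lb K₂O (potassium nitrate)

potassium nitrate: K₂O per bag = 40 × 44% = 17.6 lb; cost = 50.39 / 17.6 = £2.8631/lb K₂O.
option B: K₂O per bag = 50 × 6% = 3 lb; cost = 42.36 / 3 = £14.1200/lb K₂O.
potassium nitrate is cheaper.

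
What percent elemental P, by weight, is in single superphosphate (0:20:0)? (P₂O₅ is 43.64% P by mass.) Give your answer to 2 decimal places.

%P = 20 × 0.4364 = 8.728%.

8.73% P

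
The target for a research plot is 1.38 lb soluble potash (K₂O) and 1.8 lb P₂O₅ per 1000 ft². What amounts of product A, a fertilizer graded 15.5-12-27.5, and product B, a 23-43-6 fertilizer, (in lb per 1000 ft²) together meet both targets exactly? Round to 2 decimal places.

With a, b = lb per 1000 ft² of product A and product B:
K₂O: 0.275·a + 0.06·b = 1.38
P₂O₅: 0.12·a + 0.43·b = 1.8
Solving simultaneously: a = 4.371, b = 2.96623.

4.37 lb product A, 2.97 lb product B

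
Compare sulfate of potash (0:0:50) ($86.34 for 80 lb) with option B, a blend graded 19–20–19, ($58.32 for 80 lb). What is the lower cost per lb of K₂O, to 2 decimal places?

sulfate of potash: K₂O per bag = 80 × 50% = 40 lb; cost = 86.34 / 40 = $2.1585/lb K₂O.
option B: K₂O per bag = 80 × 19% = 15.2 lb; cost = 58.32 / 15.2 = $3.8368/lb K₂O.
sulfate of potash is cheaper.

$2.16 per lb K₂O (sulfate of potash)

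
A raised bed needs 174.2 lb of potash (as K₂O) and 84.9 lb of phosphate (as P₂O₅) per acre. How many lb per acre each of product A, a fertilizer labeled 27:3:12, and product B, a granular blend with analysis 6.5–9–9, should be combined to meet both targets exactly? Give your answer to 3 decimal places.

992.222 lb product A, 612.593 lb product B

Let a = lb of product A, b = lb of product B (per acre).
K₂O: 0.12·a + 0.09·b = 174.2
P₂O₅: 0.03·a + 0.09·b = 84.9
Solving simultaneously: a = 992.2222, b = 612.5926.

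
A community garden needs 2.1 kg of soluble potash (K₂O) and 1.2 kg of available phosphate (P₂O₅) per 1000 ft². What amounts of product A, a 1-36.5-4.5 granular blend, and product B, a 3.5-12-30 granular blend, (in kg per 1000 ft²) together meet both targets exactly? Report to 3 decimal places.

1.037 kg product A, 6.844 kg product B

Per-1000 ft² balance (a = product A, b = product B):
K₂O: 0.045·a + 0.3·b = 2.1
P₂O₅: 0.365·a + 0.12·b = 1.2
From row1: a = (2.1 − 0.3·b) / 0.045.
Into row2: 0.365·(2.1 − 0.3·b)/0.045 + 0.12·b = 1.2 → b = 6.84438, a = 1.03746.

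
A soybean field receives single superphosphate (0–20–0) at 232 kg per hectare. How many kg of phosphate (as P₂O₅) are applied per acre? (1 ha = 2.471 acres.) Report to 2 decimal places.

18.78 kg P₂O₅ per acre

P₂O₅ per hectare = 232 × 20% = 46.4 kg.
Convert to per acre: 46.4 × 0.404694 = 18.7778 kg.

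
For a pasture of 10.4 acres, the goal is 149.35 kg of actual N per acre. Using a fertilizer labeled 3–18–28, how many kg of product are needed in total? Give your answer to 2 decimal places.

51774.67 kg

Product per acre = 149.35 / 3% = 4978.33 kg.
Total product = 4978.33 × 10.4 = 51774.667 kg.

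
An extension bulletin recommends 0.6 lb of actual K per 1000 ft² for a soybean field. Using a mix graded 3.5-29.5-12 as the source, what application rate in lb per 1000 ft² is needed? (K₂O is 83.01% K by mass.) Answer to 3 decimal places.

As K₂O: 0.6 / 0.8301 = 0.722804 lb per 1000 ft².
Product per 1000 ft² = 0.722804 / 12% = 6.02337 lb.

6.023 lb of product per thousand sq ft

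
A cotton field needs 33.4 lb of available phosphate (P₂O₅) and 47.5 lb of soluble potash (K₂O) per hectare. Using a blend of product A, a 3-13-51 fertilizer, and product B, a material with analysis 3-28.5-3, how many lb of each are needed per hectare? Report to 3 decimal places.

With a, b = lb per hectare of product A and product B:
P₂O₅: 0.13·a + 0.285·b = 33.4
K₂O: 0.51·a + 0.03·b = 47.5
From row1: a = (33.4 − 0.285·b) / 0.13.
Into row2: 0.51·(33.4 − 0.285·b)/0.13 + 0.03·b = 47.5 → b = 76.7692, a = 88.6214.

88.621 lb product A, 76.769 lb product B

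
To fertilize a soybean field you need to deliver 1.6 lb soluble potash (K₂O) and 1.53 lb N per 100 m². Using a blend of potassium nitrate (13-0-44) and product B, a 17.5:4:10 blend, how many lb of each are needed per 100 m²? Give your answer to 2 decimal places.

Per-100 m² balance (a = potassium nitrate, b = product B):
K₂O: 0.44·a + 0.1·b = 1.6
N: 0.13·a + 0.175·b = 1.53
Eliminate b: (row1) − 0.1/0.175·(row2) → 0.365714·a = 0.725714, so a = 1.98437.
Then b = (1.53 − 0.13·1.98437) / 0.175 = 7.26875.

1.98 lb potassium nitrate, 7.27 lb product B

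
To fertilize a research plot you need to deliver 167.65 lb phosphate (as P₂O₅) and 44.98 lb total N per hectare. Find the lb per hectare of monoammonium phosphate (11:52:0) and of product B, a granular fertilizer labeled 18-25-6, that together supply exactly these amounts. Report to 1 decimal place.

286.4 lb monoammonium phosphate, 74.9 lb product B

Per-hectare balance (a = monoammonium phosphate, b = product B):
P₂O₅: 0.52·a + 0.25·b = 167.65
N: 0.11·a + 0.18·b = 44.98
Eliminate a: (row1) − 0.52/0.11·(row2) → -0.600909·b = -44.9827, so b = 74.8578.
Back-substitute: a = (167.65 − 0.25·74.8578) / 0.52 = 286.415.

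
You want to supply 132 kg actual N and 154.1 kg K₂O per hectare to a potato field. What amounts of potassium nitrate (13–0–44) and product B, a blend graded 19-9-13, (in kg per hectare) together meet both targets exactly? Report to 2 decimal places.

Per-hectare balance (a = potassium nitrate, b = product B):
N: 0.13·a + 0.19·b = 132
K₂O: 0.44·a + 0.13·b = 154.1
Eliminate b: (row1) − 0.19/0.13·(row2) → -0.513077·a = -93.2231, so a = 181.694.
Then b = (154.1 − 0.44·181.694) / 0.13 = 570.4198.

181.69 kg potassium nitrate, 570.42 kg product B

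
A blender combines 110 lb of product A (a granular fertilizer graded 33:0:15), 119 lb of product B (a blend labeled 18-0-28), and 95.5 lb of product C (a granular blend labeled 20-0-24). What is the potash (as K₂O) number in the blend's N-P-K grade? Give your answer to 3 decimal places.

22.416% K₂O

Total mass = 110 + 119 + 95.5 = 324.5 lb.
K₂O mass = 15%×110 + 28%×119 + 24%×95.5 = 72.74 lb.
% K₂O = 72.74 / 324.5 = 22.41602%.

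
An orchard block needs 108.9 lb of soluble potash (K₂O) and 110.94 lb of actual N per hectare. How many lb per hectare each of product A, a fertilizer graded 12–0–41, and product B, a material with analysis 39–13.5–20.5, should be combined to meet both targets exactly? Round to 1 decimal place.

With a, b = lb per hectare of product A and product B:
K₂O: 0.41·a + 0.205·b = 108.9
N: 0.12·a + 0.39·b = 110.94
Solving simultaneously: a = 145.812, b = 239.596.

145.8 lb product A, 239.6 lb product B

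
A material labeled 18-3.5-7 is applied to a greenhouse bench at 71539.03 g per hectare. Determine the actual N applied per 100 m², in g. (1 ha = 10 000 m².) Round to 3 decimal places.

nitrogen per hectare = 71539.03 × 18% = 12877 g.
Convert to per 100 m²: 12877 × 0.01 = 128.7703 g.

128.770 g N per hundred sq m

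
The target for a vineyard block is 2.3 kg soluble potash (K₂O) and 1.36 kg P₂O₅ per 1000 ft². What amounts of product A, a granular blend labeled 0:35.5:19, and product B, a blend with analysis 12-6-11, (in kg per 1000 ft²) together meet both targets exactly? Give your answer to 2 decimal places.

Let a = kg of product A, b = kg of product B (per 1000 ft²).
K₂O: 0.19·a + 0.11·b = 2.3
P₂O₅: 0.355·a + 0.06·b = 1.36
Eliminate a: (row1) − 0.19/0.355·(row2) → 0.0778873·b = 1.57211, so b = 20.1844.
Back-substitute: a = (2.3 − 0.11·20.1844) / 0.19 = 0.41953.

0.42 kg product A, 20.18 kg product B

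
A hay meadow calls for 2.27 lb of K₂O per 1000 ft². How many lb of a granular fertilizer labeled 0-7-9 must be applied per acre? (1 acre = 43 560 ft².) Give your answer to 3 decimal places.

Product per 1000 ft² = 2.27 / 9% = 25.2222 lb.
Convert to per acre: 25.2222 × 43.56 = 1098.68 lb.

1098.680 lb of product per acre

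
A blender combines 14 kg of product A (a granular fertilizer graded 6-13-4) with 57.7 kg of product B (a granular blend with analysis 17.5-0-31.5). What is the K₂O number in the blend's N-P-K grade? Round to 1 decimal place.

Total mass = 14 + 57.7 = 71.7 kg.
K₂O mass = 4%×14 + 31.5%×57.7 = 18.7355 kg.
% K₂O = 18.7355 / 71.7 = 26.1304%.

26.1% K₂O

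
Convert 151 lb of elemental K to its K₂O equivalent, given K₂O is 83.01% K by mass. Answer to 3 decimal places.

K₂O = 151 / 0.8301 = 181.9058 lb.

181.906 lb K₂O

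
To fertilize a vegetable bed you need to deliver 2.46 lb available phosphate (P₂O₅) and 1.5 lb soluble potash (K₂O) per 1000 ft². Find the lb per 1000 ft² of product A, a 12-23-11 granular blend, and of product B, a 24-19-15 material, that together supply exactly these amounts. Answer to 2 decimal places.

With a, b = lb per 1000 ft² of product A and product B:
P₂O₅: 0.23·a + 0.19·b = 2.46
K₂O: 0.11·a + 0.15·b = 1.5
Eliminate a: (row1) − 0.23/0.11·(row2) → -0.123636·b = -0.676364, so b = 5.47059.
Back-substitute: a = (2.46 − 0.19·5.47059) / 0.23 = 6.17647.

6.18 lb product A, 5.47 lb product B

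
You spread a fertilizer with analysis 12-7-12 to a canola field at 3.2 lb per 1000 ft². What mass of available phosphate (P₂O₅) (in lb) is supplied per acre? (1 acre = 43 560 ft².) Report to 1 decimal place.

P₂O₅ per 1000 ft² = 3.2 × 7% = 0.224 lb.
Convert to per acre: 0.224 × 43.56 = 9.75744 lb.

9.8 lb P₂O₅ per acre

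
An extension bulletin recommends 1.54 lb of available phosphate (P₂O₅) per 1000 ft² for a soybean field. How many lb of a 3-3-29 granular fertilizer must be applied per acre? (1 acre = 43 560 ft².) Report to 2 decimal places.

2236.08 lb of product per acre

Product per 1000 ft² = 1.54 / 3% = 51.3333 lb.
Convert to per acre: 51.3333 × 43.56 = 2236.08 lb.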